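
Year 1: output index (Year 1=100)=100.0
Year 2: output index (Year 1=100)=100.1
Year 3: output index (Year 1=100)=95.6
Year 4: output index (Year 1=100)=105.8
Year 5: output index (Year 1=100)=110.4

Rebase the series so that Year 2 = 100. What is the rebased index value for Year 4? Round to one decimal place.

Rebased(Year 4) = 105.8 / 100.1 × 100 = 105.6943

105.7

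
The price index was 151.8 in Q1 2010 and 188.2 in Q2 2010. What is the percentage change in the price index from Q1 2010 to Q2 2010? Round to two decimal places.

Change = (188.2 − 151.8) / 151.8 × 100
       = 36.4 / 151.8 × 100 = 23.9789%

23.98%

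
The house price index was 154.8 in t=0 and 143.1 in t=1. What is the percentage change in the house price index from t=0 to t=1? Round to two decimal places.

-7.56%

Change = (143.1 − 154.8) / 154.8 × 100
       = -11.7 / 154.8 × 100 = -7.5581%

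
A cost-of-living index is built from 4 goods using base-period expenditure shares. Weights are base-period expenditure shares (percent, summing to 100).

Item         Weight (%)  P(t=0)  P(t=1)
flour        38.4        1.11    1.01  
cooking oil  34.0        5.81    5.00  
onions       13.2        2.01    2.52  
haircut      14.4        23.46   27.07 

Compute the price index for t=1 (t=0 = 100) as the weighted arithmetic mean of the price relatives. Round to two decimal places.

flour: 38.4 × (1.01/1.11) = 38.4 × 0.909910 = 34.9405
cooking oil: 34.0 × (5.00/5.81) = 34.0 × 0.860585 = 29.2599
onions: 13.2 × (2.52/2.01) = 13.2 × 1.253731 = 16.5493
haircut: 14.4 × (27.07/23.46) = 14.4 × 1.153879 = 16.6159
Index = Σ wᵢ·(p₁ᵢ/p₀ᵢ) = 34.9405 + 29.2599 + 16.5493 + 16.6159 = 97.3655

97.37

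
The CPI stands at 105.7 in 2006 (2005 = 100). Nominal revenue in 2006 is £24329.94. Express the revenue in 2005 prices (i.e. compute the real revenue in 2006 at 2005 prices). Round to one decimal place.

23017.9

Real = Nominal ÷ (Index/100) = 24329.94 ÷ (105.7/100)
     = 24329.94 ÷ 1.057 = 23017.9186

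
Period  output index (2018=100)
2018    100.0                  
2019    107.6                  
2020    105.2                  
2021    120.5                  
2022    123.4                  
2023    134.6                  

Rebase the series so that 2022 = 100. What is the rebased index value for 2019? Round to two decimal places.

Rebased(2019) = 107.6 / 123.4 × 100 = 87.1961

87.20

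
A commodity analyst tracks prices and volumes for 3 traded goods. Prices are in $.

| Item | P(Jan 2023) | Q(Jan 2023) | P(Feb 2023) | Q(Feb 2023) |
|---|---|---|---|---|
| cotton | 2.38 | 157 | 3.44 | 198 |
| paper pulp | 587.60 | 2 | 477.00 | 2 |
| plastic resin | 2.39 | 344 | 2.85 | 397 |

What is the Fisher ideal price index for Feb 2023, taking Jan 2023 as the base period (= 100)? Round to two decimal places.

Laspeyres component (base-period weights):
ΣP(Feb 2023)Q(Jan 2023) = 3.44×157 + 477.00×2 + 2.85×344 = 540.08 + 954 + 980.4 = 2474.48
ΣP(Jan 2023)Q(Jan 2023) = 2.38×157 + 587.60×2 + 2.39×344 = 373.66 + 1175.2 + 822.16 = 2371.02
L = 2474.48 / 2371.02 × 100 = 104.3635
Paasche component (current-period weights):
ΣP(Feb 2023)Q(Feb 2023) = 3.44×198 + 477.00×2 + 2.85×397 = 681.12 + 954 + 1131.45 = 2766.57
ΣP(Jan 2023)Q(Feb 2023) = 2.38×198 + 587.60×2 + 2.39×397 = 471.24 + 1175.2 + 948.83 = 2595.27
P = 2766.57 / 2595.27 × 100 = 106.6005
Fisher = √(L × P) = √(104.3635 × 106.6005) = 105.4761

105.48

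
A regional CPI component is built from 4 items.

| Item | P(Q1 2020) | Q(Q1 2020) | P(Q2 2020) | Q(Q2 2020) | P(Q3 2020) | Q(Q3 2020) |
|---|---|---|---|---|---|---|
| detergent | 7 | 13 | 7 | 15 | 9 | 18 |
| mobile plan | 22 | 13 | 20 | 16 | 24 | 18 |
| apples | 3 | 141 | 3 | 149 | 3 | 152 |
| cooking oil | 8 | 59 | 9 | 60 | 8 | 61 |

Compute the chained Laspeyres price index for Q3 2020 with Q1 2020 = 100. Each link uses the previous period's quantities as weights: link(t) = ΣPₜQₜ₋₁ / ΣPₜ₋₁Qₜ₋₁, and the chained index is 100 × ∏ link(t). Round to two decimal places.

Link Q1 2020→Q2 2020:
ΣP(Q2 2020)Q(Q1 2020) = 7×13 + 20×13 + 3×141 + 9×59 = 91 + 260 + 423 + 531 = 1305
ΣP(Q1 2020)Q(Q1 2020) = 7×13 + 22×13 + 3×141 + 8×59 = 91 + 286 + 423 + 472 = 1272
link = 1305/1272 = 1.025943
Link Q2 2020→Q3 2020:
ΣP(Q3 2020)Q(Q2 2020) = 9×15 + 24×16 + 3×149 + 8×60 = 135 + 384 + 447 + 480 = 1446
ΣP(Q2 2020)Q(Q2 2020) = 7×15 + 20×16 + 3×149 + 9×60 = 105 + 320 + 447 + 540 = 1412
link = 1446/1412 = 1.024079
Chained index = 100 × 1.025943 × 1.024079 = 105.0647

105.06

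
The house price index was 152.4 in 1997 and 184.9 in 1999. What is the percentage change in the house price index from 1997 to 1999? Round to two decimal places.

21.33%

Change = (184.9 − 152.4) / 152.4 × 100
       = 32.5 / 152.4 × 100 = 21.3255%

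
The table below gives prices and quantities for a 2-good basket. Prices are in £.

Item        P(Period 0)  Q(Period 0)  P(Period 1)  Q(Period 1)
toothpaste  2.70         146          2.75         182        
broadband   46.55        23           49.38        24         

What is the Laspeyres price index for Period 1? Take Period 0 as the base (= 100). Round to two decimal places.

Laspeyres price index uses base-period quantities as weights.
ΣP(Period 1)·Q(Period 0) = 2.75×146 + 49.38×23 = 401.5 + 1135.74 = 1537.24
ΣP(Period 0)·Q(Period 0) = 2.70×146 + 46.55×23 = 394.2 + 1070.65 = 1464.85
Index = 1537.24 / 1464.85 × 100 = 104.9418

104.94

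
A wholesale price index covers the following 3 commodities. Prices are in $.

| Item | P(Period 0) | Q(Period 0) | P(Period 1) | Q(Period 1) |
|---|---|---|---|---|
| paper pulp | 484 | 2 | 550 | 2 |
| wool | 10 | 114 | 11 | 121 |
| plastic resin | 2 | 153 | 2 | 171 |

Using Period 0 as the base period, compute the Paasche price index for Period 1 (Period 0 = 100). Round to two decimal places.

110.04

Paasche price index uses current-period quantities as weights.
ΣP(Period 1)·Q(Period 1) = 550×2 + 11×121 + 2×171 = 1100 + 1331 + 342 = 2773
ΣP(Period 0)·Q(Period 1) = 484×2 + 10×121 + 2×171 = 968 + 1210 + 342 = 2520
Index = 2773 / 2520 × 100 = 110.0397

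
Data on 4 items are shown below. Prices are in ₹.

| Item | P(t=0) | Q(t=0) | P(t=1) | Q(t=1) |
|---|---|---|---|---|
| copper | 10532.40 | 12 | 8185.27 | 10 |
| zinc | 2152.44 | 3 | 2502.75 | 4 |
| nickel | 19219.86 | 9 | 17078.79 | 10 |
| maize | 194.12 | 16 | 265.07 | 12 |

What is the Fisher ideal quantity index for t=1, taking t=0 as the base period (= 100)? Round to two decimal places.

Laspeyres component (base-period weights):
ΣP(t=0)Q(t=1) = 10532.40×10 + 2152.44×4 + 19219.86×10 + 194.12×12 = 105324 + 8609.76 + 192198.6 + 2329.44 = 308461.8
ΣP(t=0)Q(t=0) = 10532.40×12 + 2152.44×3 + 19219.86×9 + 194.12×16 = 126388.8 + 6457.32 + 172978.74 + 3105.92 = 308930.78
L = 308461.8 / 308930.78 × 100 = 99.8482
Paasche component (current-period weights):
ΣP(t=1)Q(t=1) = 8185.27×10 + 2502.75×4 + 17078.79×10 + 265.07×12 = 81852.7 + 10011 + 170787.9 + 3180.84 = 265832.44
ΣP(t=1)Q(t=0) = 8185.27×12 + 2502.75×3 + 17078.79×9 + 265.07×16 = 98223.24 + 7508.25 + 153709.11 + 4241.12 = 263681.72
P = 265832.44 / 263681.72 × 100 = 100.8157
Fisher = √(L × P) = √(99.8482 × 100.8157) = 100.3308

100.33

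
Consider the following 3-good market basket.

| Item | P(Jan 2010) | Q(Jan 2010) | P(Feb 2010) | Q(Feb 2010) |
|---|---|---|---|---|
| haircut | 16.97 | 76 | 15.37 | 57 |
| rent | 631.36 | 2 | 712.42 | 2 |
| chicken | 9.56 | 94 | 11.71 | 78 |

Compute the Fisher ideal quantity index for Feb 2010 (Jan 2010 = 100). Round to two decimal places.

Laspeyres component (base-period weights):
ΣP(Jan 2010)Q(Feb 2010) = 16.97×57 + 631.36×2 + 9.56×78 = 967.29 + 1262.72 + 745.68 = 2975.69
ΣP(Jan 2010)Q(Jan 2010) = 16.97×76 + 631.36×2 + 9.56×94 = 1289.72 + 1262.72 + 898.64 = 3451.08
L = 2975.69 / 3451.08 × 100 = 86.2249
Paasche component (current-period weights):
ΣP(Feb 2010)Q(Feb 2010) = 15.37×57 + 712.42×2 + 11.71×78 = 876.09 + 1424.84 + 913.38 = 3214.31
ΣP(Feb 2010)Q(Jan 2010) = 15.37×76 + 712.42×2 + 11.71×94 = 1168.12 + 1424.84 + 1100.74 = 3693.7
P = 3214.31 / 3693.7 × 100 = 87.0214
Fisher = √(L × P) = √(86.2249 × 87.0214) = 86.6222

86.62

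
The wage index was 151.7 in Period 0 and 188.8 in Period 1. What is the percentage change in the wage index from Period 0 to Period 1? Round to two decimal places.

Change = (188.8 − 151.7) / 151.7 × 100
       = 37.1 / 151.7 × 100 = 24.4562%

24.46%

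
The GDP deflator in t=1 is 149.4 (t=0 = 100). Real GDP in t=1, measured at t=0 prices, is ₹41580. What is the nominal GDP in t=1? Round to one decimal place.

Nominal = Real × (Index/100) = 41580 × (149.4/100)
        = 41580 × 1.494 = 62120.5200

62120.5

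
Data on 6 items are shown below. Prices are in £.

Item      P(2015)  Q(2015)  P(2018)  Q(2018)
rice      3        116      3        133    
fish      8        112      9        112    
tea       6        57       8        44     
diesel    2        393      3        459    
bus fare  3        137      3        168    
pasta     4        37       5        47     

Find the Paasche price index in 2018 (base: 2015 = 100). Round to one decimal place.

122.3

Paasche price index uses current-period quantities as weights.
ΣP(2018)·Q(2018) = 3×133 + 9×112 + 8×44 + 3×459 + 3×168 + 5×47 = 399 + 1008 + 352 + 1377 + 504 + 235 = 3875
ΣP(2015)·Q(2018) = 3×133 + 8×112 + 6×44 + 2×459 + 3×168 + 4×47 = 399 + 896 + 264 + 918 + 504 + 188 = 3169
Index = 3875 / 3169 × 100 = 122.2783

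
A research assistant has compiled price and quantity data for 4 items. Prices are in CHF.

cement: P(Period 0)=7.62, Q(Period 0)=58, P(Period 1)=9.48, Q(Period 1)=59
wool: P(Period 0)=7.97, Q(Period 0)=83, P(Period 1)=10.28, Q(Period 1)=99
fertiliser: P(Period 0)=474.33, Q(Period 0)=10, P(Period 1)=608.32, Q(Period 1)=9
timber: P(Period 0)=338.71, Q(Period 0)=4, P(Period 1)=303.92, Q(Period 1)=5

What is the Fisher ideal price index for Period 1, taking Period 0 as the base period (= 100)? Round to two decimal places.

Laspeyres component (base-period weights):
ΣP(Period 1)Q(Period 0) = 9.48×58 + 10.28×83 + 608.32×10 + 303.92×4 = 549.84 + 853.24 + 6083.2 + 1215.68 = 8701.96
ΣP(Period 0)Q(Period 0) = 7.62×58 + 7.97×83 + 474.33×10 + 338.71×4 = 441.96 + 661.51 + 4743.3 + 1354.84 = 7201.61
L = 8701.96 / 7201.61 × 100 = 120.8335
Paasche component (current-period weights):
ΣP(Period 1)Q(Period 1) = 9.48×59 + 10.28×99 + 608.32×9 + 303.92×5 = 559.32 + 1017.72 + 5474.88 + 1519.6 = 8571.52
ΣP(Period 0)Q(Period 1) = 7.62×59 + 7.97×99 + 474.33×9 + 338.71×5 = 449.58 + 789.03 + 4268.97 + 1693.55 = 7201.13
P = 8571.52 / 7201.13 × 100 = 119.0302
Fisher = √(L × P) = √(120.8335 × 119.0302) = 119.9285

119.93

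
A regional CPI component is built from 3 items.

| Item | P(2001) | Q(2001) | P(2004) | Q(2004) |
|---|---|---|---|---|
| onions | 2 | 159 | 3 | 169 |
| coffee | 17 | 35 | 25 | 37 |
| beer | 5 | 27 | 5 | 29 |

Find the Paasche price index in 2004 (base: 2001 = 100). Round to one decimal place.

Paasche price index uses current-period quantities as weights.
ΣP(2004)·Q(2004) = 3×169 + 25×37 + 5×29 = 507 + 925 + 145 = 1577
ΣP(2001)·Q(2004) = 2×169 + 17×37 + 5×29 = 338 + 629 + 145 = 1112
Index = 1577 / 1112 × 100 = 141.8165

141.8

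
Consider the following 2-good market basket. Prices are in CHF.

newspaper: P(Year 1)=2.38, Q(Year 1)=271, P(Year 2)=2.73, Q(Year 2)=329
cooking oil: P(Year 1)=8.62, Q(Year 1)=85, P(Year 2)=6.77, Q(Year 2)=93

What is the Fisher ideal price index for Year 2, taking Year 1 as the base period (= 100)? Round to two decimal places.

95.94

Laspeyres component (base-period weights):
ΣP(Year 2)Q(Year 1) = 2.73×271 + 6.77×85 = 739.83 + 575.45 = 1315.28
ΣP(Year 1)Q(Year 1) = 2.38×271 + 8.62×85 = 644.98 + 732.7 = 1377.68
L = 1315.28 / 1377.68 × 100 = 95.4706
Paasche component (current-period weights):
ΣP(Year 2)Q(Year 2) = 2.73×329 + 6.77×93 = 898.17 + 629.61 = 1527.78
ΣP(Year 1)Q(Year 2) = 2.38×329 + 8.62×93 = 783.02 + 801.66 = 1584.68
P = 1527.78 / 1584.68 × 100 = 96.4094
Fisher = √(L × P) = √(95.4706 × 96.4094) = 95.9389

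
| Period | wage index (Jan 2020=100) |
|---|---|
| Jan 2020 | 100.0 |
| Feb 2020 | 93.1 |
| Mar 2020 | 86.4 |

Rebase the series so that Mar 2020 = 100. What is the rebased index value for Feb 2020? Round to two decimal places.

Rebased(Feb 2020) = 93.1 / 86.4 × 100 = 107.7546

107.75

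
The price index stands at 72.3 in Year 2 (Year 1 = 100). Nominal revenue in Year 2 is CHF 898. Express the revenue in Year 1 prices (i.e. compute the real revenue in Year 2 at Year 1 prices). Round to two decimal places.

1242.05

Real = Nominal ÷ (Index/100) = 898 ÷ (72.3/100)
     = 898 ÷ 0.723 = 1242.0470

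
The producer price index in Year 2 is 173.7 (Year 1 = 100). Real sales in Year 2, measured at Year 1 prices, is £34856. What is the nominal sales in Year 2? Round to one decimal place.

Nominal = Real × (Index/100) = 34856 × (173.7/100)
        = 34856 × 1.737 = 60544.8720

60544.9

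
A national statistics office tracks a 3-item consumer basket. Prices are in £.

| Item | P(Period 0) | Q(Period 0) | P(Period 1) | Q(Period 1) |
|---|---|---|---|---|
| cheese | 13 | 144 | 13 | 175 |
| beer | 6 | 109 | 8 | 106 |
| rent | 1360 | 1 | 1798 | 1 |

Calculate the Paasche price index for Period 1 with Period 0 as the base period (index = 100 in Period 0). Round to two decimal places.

115.22

Paasche price index uses current-period quantities as weights.
ΣP(Period 1)·Q(Period 1) = 13×175 + 8×106 + 1798×1 = 2275 + 848 + 1798 = 4921
ΣP(Period 0)·Q(Period 1) = 13×175 + 6×106 + 1360×1 = 2275 + 636 + 1360 = 4271
Index = 4921 / 4271 × 100 = 115.2189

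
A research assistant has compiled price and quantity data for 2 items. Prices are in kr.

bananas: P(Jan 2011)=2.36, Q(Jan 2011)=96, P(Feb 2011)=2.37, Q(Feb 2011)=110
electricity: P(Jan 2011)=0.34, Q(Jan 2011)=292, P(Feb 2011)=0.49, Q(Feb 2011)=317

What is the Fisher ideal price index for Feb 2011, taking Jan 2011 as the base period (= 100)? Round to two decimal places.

Laspeyres component (base-period weights):
ΣP(Feb 2011)Q(Jan 2011) = 2.37×96 + 0.49×292 = 227.52 + 143.08 = 370.6
ΣP(Jan 2011)Q(Jan 2011) = 2.36×96 + 0.34×292 = 226.56 + 99.28 = 325.84
L = 370.6 / 325.84 × 100 = 113.7368
Paasche component (current-period weights):
ΣP(Feb 2011)Q(Feb 2011) = 2.37×110 + 0.49×317 = 260.7 + 155.33 = 416.03
ΣP(Jan 2011)Q(Feb 2011) = 2.36×110 + 0.34×317 = 259.6 + 107.78 = 367.38
P = 416.03 / 367.38 × 100 = 113.2424
Fisher = √(L × P) = √(113.7368 × 113.2424) = 113.4893

113.49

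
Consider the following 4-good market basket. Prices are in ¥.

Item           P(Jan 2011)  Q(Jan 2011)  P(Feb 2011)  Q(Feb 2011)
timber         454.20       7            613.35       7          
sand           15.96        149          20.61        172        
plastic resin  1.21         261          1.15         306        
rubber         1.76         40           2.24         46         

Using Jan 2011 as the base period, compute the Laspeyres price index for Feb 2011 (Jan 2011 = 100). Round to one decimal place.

Laspeyres price index uses base-period quantities as weights.
ΣP(Feb 2011)·Q(Jan 2011) = 613.35×7 + 20.61×149 + 1.15×261 + 2.24×40 = 4293.45 + 3070.89 + 300.15 + 89.6 = 7754.09
ΣP(Jan 2011)·Q(Jan 2011) = 454.20×7 + 15.96×149 + 1.21×261 + 1.76×40 = 3179.4 + 2378.04 + 315.81 + 70.4 = 5943.65
Index = 7754.09 / 5943.65 × 100 = 130.4601

130.5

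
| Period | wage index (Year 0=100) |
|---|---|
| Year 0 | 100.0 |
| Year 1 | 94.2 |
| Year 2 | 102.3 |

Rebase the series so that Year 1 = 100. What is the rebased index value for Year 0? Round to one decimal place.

106.2

Rebased(Year 0) = 100.0 / 94.2 × 100 = 106.1571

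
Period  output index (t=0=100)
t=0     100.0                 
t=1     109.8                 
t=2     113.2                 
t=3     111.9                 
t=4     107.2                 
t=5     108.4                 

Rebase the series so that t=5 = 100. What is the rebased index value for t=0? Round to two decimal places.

92.25

Rebased(t=0) = 100.0 / 108.4 × 100 = 92.2509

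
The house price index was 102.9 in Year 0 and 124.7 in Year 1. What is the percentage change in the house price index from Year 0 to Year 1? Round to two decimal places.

21.19%

Change = (124.7 − 102.9) / 102.9 × 100
       = 21.8 / 102.9 × 100 = 21.1856%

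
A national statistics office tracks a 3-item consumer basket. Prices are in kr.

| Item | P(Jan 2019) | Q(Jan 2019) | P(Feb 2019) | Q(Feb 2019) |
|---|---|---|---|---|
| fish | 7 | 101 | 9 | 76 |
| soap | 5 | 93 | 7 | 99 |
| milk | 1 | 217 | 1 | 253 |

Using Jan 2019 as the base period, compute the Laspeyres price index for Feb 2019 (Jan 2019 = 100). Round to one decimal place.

127.9

Laspeyres price index uses base-period quantities as weights.
ΣP(Feb 2019)·Q(Jan 2019) = 9×101 + 7×93 + 1×217 = 909 + 651 + 217 = 1777
ΣP(Jan 2019)·Q(Jan 2019) = 7×101 + 5×93 + 1×217 = 707 + 465 + 217 = 1389
Index = 1777 / 1389 × 100 = 127.9338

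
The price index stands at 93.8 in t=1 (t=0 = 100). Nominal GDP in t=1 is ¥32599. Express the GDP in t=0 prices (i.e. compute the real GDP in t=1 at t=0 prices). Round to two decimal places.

34753.73

Real = Nominal ÷ (Index/100) = 32599 ÷ (93.8/100)
     = 32599 ÷ 0.938 = 34753.7313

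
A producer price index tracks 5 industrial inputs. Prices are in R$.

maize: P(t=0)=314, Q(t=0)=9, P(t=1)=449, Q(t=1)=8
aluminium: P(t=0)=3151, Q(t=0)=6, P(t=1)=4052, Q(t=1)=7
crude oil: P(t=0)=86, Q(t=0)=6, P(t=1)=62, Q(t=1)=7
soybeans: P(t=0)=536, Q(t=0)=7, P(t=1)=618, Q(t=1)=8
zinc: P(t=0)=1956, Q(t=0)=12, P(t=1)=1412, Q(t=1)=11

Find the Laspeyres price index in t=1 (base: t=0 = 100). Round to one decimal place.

101.1

Laspeyres price index uses base-period quantities as weights.
ΣP(t=1)·Q(t=0) = 449×9 + 4052×6 + 62×6 + 618×7 + 1412×12 = 4041 + 24312 + 372 + 4326 + 16944 = 49995
ΣP(t=0)·Q(t=0) = 314×9 + 3151×6 + 86×6 + 536×7 + 1956×12 = 2826 + 18906 + 516 + 3752 + 23472 = 49472
Index = 49995 / 49472 × 100 = 101.0572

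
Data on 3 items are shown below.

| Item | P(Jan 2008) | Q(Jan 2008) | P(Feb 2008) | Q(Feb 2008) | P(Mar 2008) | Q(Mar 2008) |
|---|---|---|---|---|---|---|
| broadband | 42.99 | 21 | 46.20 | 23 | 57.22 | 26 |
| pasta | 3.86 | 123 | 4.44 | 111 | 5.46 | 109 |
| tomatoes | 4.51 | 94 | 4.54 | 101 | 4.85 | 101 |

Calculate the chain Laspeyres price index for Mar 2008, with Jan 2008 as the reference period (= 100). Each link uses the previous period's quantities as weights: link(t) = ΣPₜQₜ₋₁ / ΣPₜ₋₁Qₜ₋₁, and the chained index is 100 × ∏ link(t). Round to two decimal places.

129.17

Link Jan 2008→Feb 2008:
ΣP(Feb 2008)Q(Jan 2008) = 46.20×21 + 4.44×123 + 4.54×94 = 970.2 + 546.12 + 426.76 = 1943.08
ΣP(Jan 2008)Q(Jan 2008) = 42.99×21 + 3.86×123 + 4.51×94 = 902.79 + 474.78 + 423.94 = 1801.51
link = 1943.08/1801.51 = 1.078584
Link Feb 2008→Mar 2008:
ΣP(Mar 2008)Q(Feb 2008) = 57.22×23 + 5.46×111 + 4.85×101 = 1316.06 + 606.06 + 489.85 = 2411.97
ΣP(Feb 2008)Q(Feb 2008) = 46.20×23 + 4.44×111 + 4.54×101 = 1062.6 + 492.84 + 458.54 = 2013.98
link = 2411.97/2013.98 = 1.197614
Chained index = 100 × 1.078584 × 1.197614 = 129.1727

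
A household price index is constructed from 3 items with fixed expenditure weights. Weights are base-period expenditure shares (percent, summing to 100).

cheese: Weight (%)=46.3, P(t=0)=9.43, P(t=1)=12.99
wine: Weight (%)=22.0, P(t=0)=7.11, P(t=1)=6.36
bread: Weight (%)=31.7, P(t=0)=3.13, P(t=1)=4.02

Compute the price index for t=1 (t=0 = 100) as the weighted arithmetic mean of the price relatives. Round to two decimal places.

124.17

cheese: 46.3 × (12.99/9.43) = 46.3 × 1.377519 = 63.7791
wine: 22.0 × (6.36/7.11) = 22.0 × 0.894515 = 19.6793
bread: 31.7 × (4.02/3.13) = 31.7 × 1.284345 = 40.7137
Index = Σ wᵢ·(p₁ᵢ/p₀ᵢ) = 63.7791 + 19.6793 + 40.7137 = 124.1722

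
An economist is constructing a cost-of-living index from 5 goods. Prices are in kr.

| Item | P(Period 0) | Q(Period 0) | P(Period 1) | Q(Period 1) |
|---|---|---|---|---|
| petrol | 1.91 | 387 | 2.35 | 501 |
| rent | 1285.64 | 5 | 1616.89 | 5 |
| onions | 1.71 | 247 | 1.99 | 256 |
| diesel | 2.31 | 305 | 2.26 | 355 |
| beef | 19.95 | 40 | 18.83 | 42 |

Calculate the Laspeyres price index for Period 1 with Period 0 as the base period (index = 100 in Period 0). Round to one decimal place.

120.2

Laspeyres price index uses base-period quantities as weights.
ΣP(Period 1)·Q(Period 0) = 2.35×387 + 1616.89×5 + 1.99×247 + 2.26×305 + 18.83×40 = 909.45 + 8084.45 + 491.53 + 689.3 + 753.2 = 10927.93
ΣP(Period 0)·Q(Period 0) = 1.91×387 + 1285.64×5 + 1.71×247 + 2.31×305 + 19.95×40 = 739.17 + 6428.2 + 422.37 + 704.55 + 798 = 9092.29
Index = 10927.93 / 9092.29 × 100 = 120.1890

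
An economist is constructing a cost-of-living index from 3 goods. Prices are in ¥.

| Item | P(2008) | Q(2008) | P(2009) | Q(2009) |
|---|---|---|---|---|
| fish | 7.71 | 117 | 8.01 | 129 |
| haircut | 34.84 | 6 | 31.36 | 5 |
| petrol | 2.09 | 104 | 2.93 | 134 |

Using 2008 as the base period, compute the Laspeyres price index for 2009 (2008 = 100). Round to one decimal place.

107.6

Laspeyres price index uses base-period quantities as weights.
ΣP(2009)·Q(2008) = 8.01×117 + 31.36×6 + 2.93×104 = 937.17 + 188.16 + 304.72 = 1430.05
ΣP(2008)·Q(2008) = 7.71×117 + 34.84×6 + 2.09×104 = 902.07 + 209.04 + 217.36 = 1328.47
Index = 1430.05 / 1328.47 × 100 = 107.6464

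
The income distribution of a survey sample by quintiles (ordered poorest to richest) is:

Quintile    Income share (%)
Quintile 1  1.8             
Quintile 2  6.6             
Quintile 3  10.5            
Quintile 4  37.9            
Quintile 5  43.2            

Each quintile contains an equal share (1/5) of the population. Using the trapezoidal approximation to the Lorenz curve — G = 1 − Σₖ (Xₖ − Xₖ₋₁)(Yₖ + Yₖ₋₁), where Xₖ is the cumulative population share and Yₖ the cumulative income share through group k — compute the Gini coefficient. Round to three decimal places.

Cumulative income shares Yₖ: 0.0180, 0.0840, 0.1890, 0.5680, 1.0000
Σ (Xₖ−Xₖ₋₁)(Yₖ+Yₖ₋₁) = (1/5)(0.0180+0.0000) + (1/5)(0.0840+0.0180) + (1/5)(0.1890+0.0840) + (1/5)(0.5680+0.1890) + (1/5)(1.0000+0.5680)
  = 0.0036 + 0.0204 + 0.0546 + 0.1514 + 0.3136 = 0.5436
G = 1 − 0.5436 = 0.4564

0.456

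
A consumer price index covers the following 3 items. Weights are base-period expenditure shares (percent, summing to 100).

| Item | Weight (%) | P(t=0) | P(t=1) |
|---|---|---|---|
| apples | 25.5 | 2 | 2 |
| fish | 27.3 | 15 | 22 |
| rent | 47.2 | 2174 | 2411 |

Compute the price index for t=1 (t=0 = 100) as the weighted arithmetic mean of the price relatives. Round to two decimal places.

117.89

apples: 25.5 × (2/2) = 25.5 × 1.000000 = 25.5000
fish: 27.3 × (22/15) = 27.3 × 1.466667 = 40.0400
rent: 47.2 × (2411/2174) = 47.2 × 1.109016 = 52.3455
Index = Σ wᵢ·(p₁ᵢ/p₀ᵢ) = 25.5000 + 40.0400 + 52.3455 = 117.8855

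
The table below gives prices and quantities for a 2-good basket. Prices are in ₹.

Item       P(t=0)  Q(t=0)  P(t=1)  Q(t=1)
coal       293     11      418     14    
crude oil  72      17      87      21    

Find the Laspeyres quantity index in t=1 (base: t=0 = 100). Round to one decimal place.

126.2

Laspeyres quantity index uses base-period prices as weights.
ΣP(t=0)·Q(t=1) = 293×14 + 72×21 = 4102 + 1512 = 5614
ΣP(t=0)·Q(t=0) = 293×11 + 72×17 = 3223 + 1224 = 4447
Index = 5614 / 4447 × 100 = 126.2424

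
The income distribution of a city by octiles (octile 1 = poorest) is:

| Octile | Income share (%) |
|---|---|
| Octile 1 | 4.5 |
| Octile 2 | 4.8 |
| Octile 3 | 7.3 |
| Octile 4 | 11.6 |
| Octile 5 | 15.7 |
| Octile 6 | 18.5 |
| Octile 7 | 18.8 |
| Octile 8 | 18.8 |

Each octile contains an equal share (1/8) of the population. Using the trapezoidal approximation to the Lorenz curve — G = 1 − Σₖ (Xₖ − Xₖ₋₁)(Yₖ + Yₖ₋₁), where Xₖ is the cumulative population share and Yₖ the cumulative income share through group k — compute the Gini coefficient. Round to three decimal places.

Cumulative income shares Yₖ: 0.0450, 0.0930, 0.1660, 0.2820, 0.4390, 0.6240, 0.8120, 1.0000
Σ (Xₖ−Xₖ₋₁)(Yₖ+Yₖ₋₁) = (1/8)(0.0450+0.0000) + (1/8)(0.0930+0.0450) + (1/8)(0.1660+0.0930) + (1/8)(0.2820+0.1660) + (1/8)(0.4390+0.2820) + (1/8)(0.6240+0.4390) + (1/8)(0.8120+0.6240) + (1/8)(1.0000+0.8120)
  = 0.0056 + 0.0173 + 0.0324 + 0.0560 + 0.0901 + 0.1329 + 0.1795 + 0.2265 = 0.7402
G = 1 − 0.7402 = 0.2598

0.260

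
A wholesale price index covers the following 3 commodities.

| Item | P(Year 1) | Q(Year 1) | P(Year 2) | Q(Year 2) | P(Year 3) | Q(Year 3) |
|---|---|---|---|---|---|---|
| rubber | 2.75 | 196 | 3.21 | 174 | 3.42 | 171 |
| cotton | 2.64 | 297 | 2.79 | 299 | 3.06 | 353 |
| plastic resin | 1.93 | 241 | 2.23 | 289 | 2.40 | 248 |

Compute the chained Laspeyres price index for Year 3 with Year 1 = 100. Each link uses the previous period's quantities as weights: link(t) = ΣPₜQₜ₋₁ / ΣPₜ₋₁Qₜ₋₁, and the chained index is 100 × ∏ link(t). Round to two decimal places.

120.69

Link Year 1→Year 2:
ΣP(Year 2)Q(Year 1) = 3.21×196 + 2.79×297 + 2.23×241 = 629.16 + 828.63 + 537.43 = 1995.22
ΣP(Year 1)Q(Year 1) = 2.75×196 + 2.64×297 + 1.93×241 = 539 + 784.08 + 465.13 = 1788.21
link = 1995.22/1788.21 = 1.115764
Link Year 2→Year 3:
ΣP(Year 3)Q(Year 2) = 3.42×174 + 3.06×299 + 2.40×289 = 595.08 + 914.94 + 693.6 = 2203.62
ΣP(Year 2)Q(Year 2) = 3.21×174 + 2.79×299 + 2.23×289 = 558.54 + 834.21 + 644.47 = 2037.22
link = 2203.62/2037.22 = 1.081680
Chained index = 100 × 1.115764 × 1.081680 = 120.6899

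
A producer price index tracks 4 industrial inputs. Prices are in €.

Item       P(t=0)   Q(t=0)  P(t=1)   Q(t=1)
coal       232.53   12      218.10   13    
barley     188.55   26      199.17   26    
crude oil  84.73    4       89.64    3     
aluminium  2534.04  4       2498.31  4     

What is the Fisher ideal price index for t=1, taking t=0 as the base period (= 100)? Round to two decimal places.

Laspeyres component (base-period weights):
ΣP(t=1)Q(t=0) = 218.10×12 + 199.17×26 + 89.64×4 + 2498.31×4 = 2617.2 + 5178.42 + 358.56 + 9993.24 = 18147.42
ΣP(t=0)Q(t=0) = 232.53×12 + 188.55×26 + 84.73×4 + 2534.04×4 = 2790.36 + 4902.3 + 338.92 + 10136.16 = 18167.74
L = 18147.42 / 18167.74 × 100 = 99.8882
Paasche component (current-period weights):
ΣP(t=1)Q(t=1) = 218.10×13 + 199.17×26 + 89.64×3 + 2498.31×4 = 2835.3 + 5178.42 + 268.92 + 9993.24 = 18275.88
ΣP(t=0)Q(t=1) = 232.53×13 + 188.55×26 + 84.73×3 + 2534.04×4 = 3022.89 + 4902.3 + 254.19 + 10136.16 = 18315.54
P = 18275.88 / 18315.54 × 100 = 99.7835
Fisher = √(L × P) = √(99.8882 × 99.7835) = 99.8358

99.84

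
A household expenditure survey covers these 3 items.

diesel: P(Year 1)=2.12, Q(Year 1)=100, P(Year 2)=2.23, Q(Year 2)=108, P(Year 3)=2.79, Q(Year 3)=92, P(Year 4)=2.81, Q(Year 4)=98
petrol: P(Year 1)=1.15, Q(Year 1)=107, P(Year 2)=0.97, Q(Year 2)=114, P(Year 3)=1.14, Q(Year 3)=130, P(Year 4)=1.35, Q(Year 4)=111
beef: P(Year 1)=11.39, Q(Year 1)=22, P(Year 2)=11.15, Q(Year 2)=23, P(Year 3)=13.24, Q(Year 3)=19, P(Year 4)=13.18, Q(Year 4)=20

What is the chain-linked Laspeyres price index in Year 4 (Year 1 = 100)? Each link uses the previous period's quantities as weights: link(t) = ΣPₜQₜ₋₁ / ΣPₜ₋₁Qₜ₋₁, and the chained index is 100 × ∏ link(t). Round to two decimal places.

123.29

Link Year 1→Year 2:
ΣP(Year 2)Q(Year 1) = 2.23×100 + 0.97×107 + 11.15×22 = 223 + 103.79 + 245.3 = 572.09
ΣP(Year 1)Q(Year 1) = 2.12×100 + 1.15×107 + 11.39×22 = 212 + 123.05 + 250.58 = 585.63
link = 572.09/585.63 = 0.976880
Link Year 2→Year 3:
ΣP(Year 3)Q(Year 2) = 2.79×108 + 1.14×114 + 13.24×23 = 301.32 + 129.96 + 304.52 = 735.8
ΣP(Year 2)Q(Year 2) = 2.23×108 + 0.97×114 + 11.15×23 = 240.84 + 110.58 + 256.45 = 607.87
link = 735.8/607.87 = 1.210456
Link Year 3→Year 4:
ΣP(Year 4)Q(Year 3) = 2.81×92 + 1.35×130 + 13.18×19 = 258.52 + 175.5 + 250.42 = 684.44
ΣP(Year 3)Q(Year 3) = 2.79×92 + 1.14×130 + 13.24×19 = 256.68 + 148.2 + 251.56 = 656.44
link = 684.44/656.44 = 1.042654
Chained index = 100 × 0.976880 × 1.210456 × 1.042654 = 123.2907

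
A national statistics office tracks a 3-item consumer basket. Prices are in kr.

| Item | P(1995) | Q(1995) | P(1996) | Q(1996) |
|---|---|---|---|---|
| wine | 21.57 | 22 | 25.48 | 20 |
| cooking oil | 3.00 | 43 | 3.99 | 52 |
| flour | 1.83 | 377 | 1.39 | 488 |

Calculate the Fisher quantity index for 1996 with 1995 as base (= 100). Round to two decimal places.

Laspeyres component (base-period weights):
ΣP(1995)Q(1996) = 21.57×20 + 3.00×52 + 1.83×488 = 431.4 + 156 + 893.04 = 1480.44
ΣP(1995)Q(1995) = 21.57×22 + 3.00×43 + 1.83×377 = 474.54 + 129 + 689.91 = 1293.45
L = 1480.44 / 1293.45 × 100 = 114.4567
Paasche component (current-period weights):
ΣP(1996)Q(1996) = 25.48×20 + 3.99×52 + 1.39×488 = 509.6 + 207.48 + 678.32 = 1395.4
ΣP(1996)Q(1995) = 25.48×22 + 3.99×43 + 1.39×377 = 560.56 + 171.57 + 524.03 = 1256.16
P = 1395.4 / 1256.16 × 100 = 111.0846
Fisher = √(L × P) = √(114.4567 × 111.0846) = 112.7580

112.76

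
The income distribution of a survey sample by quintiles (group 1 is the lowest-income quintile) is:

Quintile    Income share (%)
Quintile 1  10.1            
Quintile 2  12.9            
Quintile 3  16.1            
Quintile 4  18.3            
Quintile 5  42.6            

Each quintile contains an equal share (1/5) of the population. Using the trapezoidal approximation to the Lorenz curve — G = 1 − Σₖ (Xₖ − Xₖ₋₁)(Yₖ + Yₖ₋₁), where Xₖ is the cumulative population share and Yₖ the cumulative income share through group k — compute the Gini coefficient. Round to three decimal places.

Cumulative income shares Yₖ: 0.1010, 0.2300, 0.3910, 0.5740, 1.0000
Σ (Xₖ−Xₖ₋₁)(Yₖ+Yₖ₋₁) = (1/5)(0.1010+0.0000) + (1/5)(0.2300+0.1010) + (1/5)(0.3910+0.2300) + (1/5)(0.5740+0.3910) + (1/5)(1.0000+0.5740)
  = 0.0202 + 0.0662 + 0.1242 + 0.1930 + 0.3148 = 0.7184
G = 1 − 0.7184 = 0.2816

0.282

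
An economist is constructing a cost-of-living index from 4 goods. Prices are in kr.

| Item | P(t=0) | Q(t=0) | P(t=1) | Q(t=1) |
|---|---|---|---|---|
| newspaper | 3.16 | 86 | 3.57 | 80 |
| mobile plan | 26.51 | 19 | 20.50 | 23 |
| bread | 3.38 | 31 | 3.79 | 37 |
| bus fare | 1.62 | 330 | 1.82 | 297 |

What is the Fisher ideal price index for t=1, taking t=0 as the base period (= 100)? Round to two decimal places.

Laspeyres component (base-period weights):
ΣP(t=1)Q(t=0) = 3.57×86 + 20.50×19 + 3.79×31 + 1.82×330 = 307.02 + 389.5 + 117.49 + 600.6 = 1414.61
ΣP(t=0)Q(t=0) = 3.16×86 + 26.51×19 + 3.38×31 + 1.62×330 = 271.76 + 503.69 + 104.78 + 534.6 = 1414.83
L = 1414.61 / 1414.83 × 100 = 99.9845
Paasche component (current-period weights):
ΣP(t=1)Q(t=1) = 3.57×80 + 20.50×23 + 3.79×37 + 1.82×297 = 285.6 + 471.5 + 140.23 + 540.54 = 1437.87
ΣP(t=0)Q(t=1) = 3.16×80 + 26.51×23 + 3.38×37 + 1.62×297 = 252.8 + 609.73 + 125.06 + 481.14 = 1468.73
P = 1437.87 / 1468.73 × 100 = 97.8989
Fisher = √(L × P) = √(99.9845 × 97.8989) = 98.9362

98.94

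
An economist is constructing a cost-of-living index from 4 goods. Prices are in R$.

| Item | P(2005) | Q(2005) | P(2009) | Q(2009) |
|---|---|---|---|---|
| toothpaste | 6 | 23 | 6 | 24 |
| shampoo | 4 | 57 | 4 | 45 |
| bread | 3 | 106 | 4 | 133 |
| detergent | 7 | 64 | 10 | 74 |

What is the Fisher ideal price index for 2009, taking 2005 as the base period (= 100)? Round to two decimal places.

127.46

Laspeyres component (base-period weights):
ΣP(2009)Q(2005) = 6×23 + 4×57 + 4×106 + 10×64 = 138 + 228 + 424 + 640 = 1430
ΣP(2005)Q(2005) = 6×23 + 4×57 + 3×106 + 7×64 = 138 + 228 + 318 + 448 = 1132
L = 1430 / 1132 × 100 = 126.3251
Paasche component (current-period weights):
ΣP(2009)Q(2009) = 6×24 + 4×45 + 4×133 + 10×74 = 144 + 180 + 532 + 740 = 1596
ΣP(2005)Q(2009) = 6×24 + 4×45 + 3×133 + 7×74 = 144 + 180 + 399 + 518 = 1241
P = 1596 / 1241 × 100 = 128.6060
Fisher = √(L × P) = √(126.3251 × 128.6060) = 127.4604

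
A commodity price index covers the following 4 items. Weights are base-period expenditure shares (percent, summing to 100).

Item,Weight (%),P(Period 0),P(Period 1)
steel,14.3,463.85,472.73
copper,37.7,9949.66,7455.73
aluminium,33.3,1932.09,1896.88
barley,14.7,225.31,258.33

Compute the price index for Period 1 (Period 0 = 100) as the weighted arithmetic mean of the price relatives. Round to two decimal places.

steel: 14.3 × (472.73/463.85) = 14.3 × 1.019144 = 14.5738
copper: 37.7 × (7455.73/9949.66) = 37.7 × 0.749345 = 28.2503
aluminium: 33.3 × (1896.88/1932.09) = 33.3 × 0.981776 = 32.6931
barley: 14.7 × (258.33/225.31) = 14.7 × 1.146554 = 16.8543
Index = Σ wᵢ·(p₁ᵢ/p₀ᵢ) = 14.5738 + 28.2503 + 32.6931 + 16.8543 = 92.3716

92.37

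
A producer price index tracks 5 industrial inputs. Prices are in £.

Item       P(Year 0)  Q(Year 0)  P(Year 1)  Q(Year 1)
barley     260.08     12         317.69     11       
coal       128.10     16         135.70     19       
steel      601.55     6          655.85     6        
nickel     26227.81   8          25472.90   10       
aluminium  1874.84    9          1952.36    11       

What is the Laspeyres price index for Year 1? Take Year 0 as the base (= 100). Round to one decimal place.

98.2

Laspeyres price index uses base-period quantities as weights.
ΣP(Year 1)·Q(Year 0) = 317.69×12 + 135.70×16 + 655.85×6 + 25472.90×8 + 1952.36×9 = 3812.28 + 2171.2 + 3935.1 + 203783.2 + 17571.24 = 231273.02
ΣP(Year 0)·Q(Year 0) = 260.08×12 + 128.10×16 + 601.55×6 + 26227.81×8 + 1874.84×9 = 3120.96 + 2049.6 + 3609.3 + 209822.48 + 16873.56 = 235475.9
Index = 231273.02 / 235475.9 × 100 = 98.2152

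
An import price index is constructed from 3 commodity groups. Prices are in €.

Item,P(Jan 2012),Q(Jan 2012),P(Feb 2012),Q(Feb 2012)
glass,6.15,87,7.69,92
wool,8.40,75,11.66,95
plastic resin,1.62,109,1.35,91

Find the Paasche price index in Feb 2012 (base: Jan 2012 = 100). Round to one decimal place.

Paasche price index uses current-period quantities as weights.
ΣP(Feb 2012)·Q(Feb 2012) = 7.69×92 + 11.66×95 + 1.35×91 = 707.48 + 1107.7 + 122.85 = 1938.03
ΣP(Jan 2012)·Q(Feb 2012) = 6.15×92 + 8.40×95 + 1.62×91 = 565.8 + 798 + 147.42 = 1511.22
Index = 1938.03 / 1511.22 × 100 = 128.2427

128.2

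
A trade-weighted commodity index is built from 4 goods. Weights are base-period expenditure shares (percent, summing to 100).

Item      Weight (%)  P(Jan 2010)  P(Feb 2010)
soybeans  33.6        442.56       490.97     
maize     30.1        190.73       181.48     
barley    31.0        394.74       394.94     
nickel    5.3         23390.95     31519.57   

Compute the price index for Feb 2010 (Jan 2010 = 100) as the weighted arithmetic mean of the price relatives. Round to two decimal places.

104.07

soybeans: 33.6 × (490.97/442.56) = 33.6 × 1.109386 = 37.2754
maize: 30.1 × (181.48/190.73) = 30.1 × 0.951502 = 28.6402
barley: 31.0 × (394.94/394.74) = 31.0 × 1.000507 = 31.0157
nickel: 5.3 × (31519.57/23390.95) = 5.3 × 1.347511 = 7.1418
Index = Σ wᵢ·(p₁ᵢ/p₀ᵢ) = 37.2754 + 28.6402 + 31.0157 + 7.1418 = 104.0731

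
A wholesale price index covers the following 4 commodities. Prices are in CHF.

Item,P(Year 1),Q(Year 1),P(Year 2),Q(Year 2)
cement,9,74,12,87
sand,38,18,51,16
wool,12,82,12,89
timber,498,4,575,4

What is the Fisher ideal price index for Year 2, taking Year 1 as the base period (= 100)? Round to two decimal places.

117.56

Laspeyres component (base-period weights):
ΣP(Year 2)Q(Year 1) = 12×74 + 51×18 + 12×82 + 575×4 = 888 + 918 + 984 + 2300 = 5090
ΣP(Year 1)Q(Year 1) = 9×74 + 38×18 + 12×82 + 498×4 = 666 + 684 + 984 + 1992 = 4326
L = 5090 / 4326 × 100 = 117.6607
Paasche component (current-period weights):
ΣP(Year 2)Q(Year 2) = 12×87 + 51×16 + 12×89 + 575×4 = 1044 + 816 + 1068 + 2300 = 5228
ΣP(Year 1)Q(Year 2) = 9×87 + 38×16 + 12×89 + 498×4 = 783 + 608 + 1068 + 1992 = 4451
P = 5228 / 4451 × 100 = 117.4568
Fisher = √(L × P) = √(117.6607 × 117.4568) = 117.5587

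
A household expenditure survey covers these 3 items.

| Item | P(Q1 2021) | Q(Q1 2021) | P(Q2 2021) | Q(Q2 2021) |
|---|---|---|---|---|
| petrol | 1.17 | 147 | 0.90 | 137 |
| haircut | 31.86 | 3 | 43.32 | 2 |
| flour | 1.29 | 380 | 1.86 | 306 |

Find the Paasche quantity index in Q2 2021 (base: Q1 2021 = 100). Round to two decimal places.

80.40

Paasche quantity index uses current-period prices as weights.
ΣP(Q2 2021)·Q(Q2 2021) = 0.90×137 + 43.32×2 + 1.86×306 = 123.3 + 86.64 + 569.16 = 779.1
ΣP(Q2 2021)·Q(Q1 2021) = 0.90×147 + 43.32×3 + 1.86×380 = 132.3 + 129.96 + 706.8 = 969.06
Index = 779.1 / 969.06 × 100 = 80.3975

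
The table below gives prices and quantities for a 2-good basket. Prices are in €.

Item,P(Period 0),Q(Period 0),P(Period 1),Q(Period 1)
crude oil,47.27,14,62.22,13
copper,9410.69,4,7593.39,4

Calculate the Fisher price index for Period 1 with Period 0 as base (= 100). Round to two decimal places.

Laspeyres component (base-period weights):
ΣP(Period 1)Q(Period 0) = 62.22×14 + 7593.39×4 = 871.08 + 30373.56 = 31244.64
ΣP(Period 0)Q(Period 0) = 47.27×14 + 9410.69×4 = 661.78 + 37642.76 = 38304.54
L = 31244.64 / 38304.54 × 100 = 81.5690
Paasche component (current-period weights):
ΣP(Period 1)Q(Period 1) = 62.22×13 + 7593.39×4 = 808.86 + 30373.56 = 31182.42
ΣP(Period 0)Q(Period 1) = 47.27×13 + 9410.69×4 = 614.51 + 37642.76 = 38257.27
P = 31182.42 / 38257.27 × 100 = 81.5072
Fisher = √(L × P) = √(81.5690 × 81.5072) = 81.5381

81.54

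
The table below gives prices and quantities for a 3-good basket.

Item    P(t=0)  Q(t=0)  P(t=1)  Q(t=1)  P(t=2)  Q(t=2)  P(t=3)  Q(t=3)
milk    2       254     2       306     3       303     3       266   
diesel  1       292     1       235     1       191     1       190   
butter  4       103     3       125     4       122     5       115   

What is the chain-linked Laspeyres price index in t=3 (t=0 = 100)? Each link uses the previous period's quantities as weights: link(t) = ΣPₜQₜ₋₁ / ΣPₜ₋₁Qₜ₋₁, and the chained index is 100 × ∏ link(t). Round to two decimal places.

133.28

Link t=0→t=1:
ΣP(t=1)Q(t=0) = 2×254 + 1×292 + 3×103 = 508 + 292 + 309 = 1109
ΣP(t=0)Q(t=0) = 2×254 + 1×292 + 4×103 = 508 + 292 + 412 = 1212
link = 1109/1212 = 0.915017
Link t=1→t=2:
ΣP(t=2)Q(t=1) = 3×306 + 1×235 + 4×125 = 918 + 235 + 500 = 1653
ΣP(t=1)Q(t=1) = 2×306 + 1×235 + 3×125 = 612 + 235 + 375 = 1222
link = 1653/1222 = 1.352700
Link t=2→t=3:
ΣP(t=3)Q(t=2) = 3×303 + 1×191 + 5×122 = 909 + 191 + 610 = 1710
ΣP(t=2)Q(t=2) = 3×303 + 1×191 + 4×122 = 909 + 191 + 488 = 1588
link = 1710/1588 = 1.076826
Chained index = 100 × 0.915017 × 1.352700 × 1.076826 = 133.2834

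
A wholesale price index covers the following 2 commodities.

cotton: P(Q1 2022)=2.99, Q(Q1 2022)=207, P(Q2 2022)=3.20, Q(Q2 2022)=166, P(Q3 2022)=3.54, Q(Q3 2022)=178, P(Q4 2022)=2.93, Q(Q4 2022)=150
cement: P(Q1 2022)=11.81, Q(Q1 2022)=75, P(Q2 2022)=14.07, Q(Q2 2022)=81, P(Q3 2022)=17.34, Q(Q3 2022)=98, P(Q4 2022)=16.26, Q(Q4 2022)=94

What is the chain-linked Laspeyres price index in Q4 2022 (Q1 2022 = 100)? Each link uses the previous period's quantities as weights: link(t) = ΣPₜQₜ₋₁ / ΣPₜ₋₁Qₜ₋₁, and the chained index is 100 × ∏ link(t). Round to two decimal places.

Link Q1 2022→Q2 2022:
ΣP(Q2 2022)Q(Q1 2022) = 3.20×207 + 14.07×75 = 662.4 + 1055.25 = 1717.65
ΣP(Q1 2022)Q(Q1 2022) = 2.99×207 + 11.81×75 = 618.93 + 885.75 = 1504.68
link = 1717.65/1504.68 = 1.141538
Link Q2 2022→Q3 2022:
ΣP(Q3 2022)Q(Q2 2022) = 3.54×166 + 17.34×81 = 587.64 + 1404.54 = 1992.18
ΣP(Q2 2022)Q(Q2 2022) = 3.20×166 + 14.07×81 = 531.2 + 1139.67 = 1670.87
link = 1992.18/1670.87 = 1.192301
Link Q3 2022→Q4 2022:
ΣP(Q4 2022)Q(Q3 2022) = 2.93×178 + 16.26×98 = 521.54 + 1593.48 = 2115.02
ΣP(Q3 2022)Q(Q3 2022) = 3.54×178 + 17.34×98 = 630.12 + 1699.32 = 2329.44
link = 2115.02/2329.44 = 0.907952
Chained index = 100 × 1.141538 × 1.192301 × 0.907952 = 123.5775

123.58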